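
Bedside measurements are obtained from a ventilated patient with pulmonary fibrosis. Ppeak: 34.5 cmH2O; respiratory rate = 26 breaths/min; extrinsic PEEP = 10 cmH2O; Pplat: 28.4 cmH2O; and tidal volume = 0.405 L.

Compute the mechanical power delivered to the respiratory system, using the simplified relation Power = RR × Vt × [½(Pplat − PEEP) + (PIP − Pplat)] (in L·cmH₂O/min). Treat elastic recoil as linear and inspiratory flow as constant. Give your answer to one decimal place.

161.1

Per-breath work = Vt × [½(Pplat−PEEP) + (PIP−Pplat)] = 0.405 × [0.5×18.4 + 6.1] = 0.405 × 15.3 = 6.197 L·cmH2O.
Power = 26 × 6.197 = 161.12 L·cmH2O/min.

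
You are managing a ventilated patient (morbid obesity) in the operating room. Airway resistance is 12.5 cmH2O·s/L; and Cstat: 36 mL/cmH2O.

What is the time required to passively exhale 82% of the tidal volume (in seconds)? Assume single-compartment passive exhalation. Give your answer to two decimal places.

τ = R × C = 12.5 × 36 mL/cmH2O = 12.5 × 0.036 L/cmH2O = 0.45 s.
Exhaled fraction f = 1 − e^(−t/τ) → t = −τ·ln(1 − f) = −0.45·ln(0.18) = 0.7717 s.

0.77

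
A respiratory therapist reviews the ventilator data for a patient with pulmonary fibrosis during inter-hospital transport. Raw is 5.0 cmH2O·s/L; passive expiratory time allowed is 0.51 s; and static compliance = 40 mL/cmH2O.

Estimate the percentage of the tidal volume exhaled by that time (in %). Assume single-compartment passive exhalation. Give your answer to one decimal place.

τ = R × C = 5.0 × 40 mL/cmH2O = 5.0 × 0.040 L/cmH2O = 0.2 s.
Passive exhalation: V(t)/V₀ = e^(−t/τ) = e^(−0.51/0.2) = 0.07808.
Fraction exhaled = 1 − 0.07808 = 0.9219 → 92.19%.

92.2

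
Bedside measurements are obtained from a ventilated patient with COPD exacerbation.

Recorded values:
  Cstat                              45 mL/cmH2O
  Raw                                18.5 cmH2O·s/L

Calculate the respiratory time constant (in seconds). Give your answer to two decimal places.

0.83

τ = R × C = 18.5 × 45 mL/cmH2O = 18.5 × 0.045 L/cmH2O = 0.8325 s.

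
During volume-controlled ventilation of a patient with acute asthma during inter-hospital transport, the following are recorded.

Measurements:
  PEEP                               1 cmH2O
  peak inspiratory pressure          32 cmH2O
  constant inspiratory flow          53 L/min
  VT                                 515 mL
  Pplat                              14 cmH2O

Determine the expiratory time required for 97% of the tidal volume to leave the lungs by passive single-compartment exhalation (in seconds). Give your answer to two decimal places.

2.83

Flow: 53 L/min ÷ 60 = 0.8833 L/s.
R = (PIP − Pplat)/V̇ = (32 − 14) / 0.8833 = 18.0/0.8833 = 20.378 cmH2O·s/L.
C = Vt/(Pplat − PEEP) = 515.0 / (14 − 1) = 515.0/13.0 = 39.615 mL/cmH2O.
τ = R × C = 20.378 × 0.03962 L/cmH2O = 0.8074 s.
t = −τ·ln(1 − 0.97) = −0.8074·ln(0.03) = 2.831 s.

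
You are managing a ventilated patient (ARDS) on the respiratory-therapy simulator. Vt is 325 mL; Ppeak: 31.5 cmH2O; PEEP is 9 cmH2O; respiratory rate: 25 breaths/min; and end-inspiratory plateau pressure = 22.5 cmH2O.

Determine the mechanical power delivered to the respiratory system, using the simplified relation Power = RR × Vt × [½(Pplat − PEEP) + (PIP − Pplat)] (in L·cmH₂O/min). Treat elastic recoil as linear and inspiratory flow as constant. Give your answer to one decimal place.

128.0

Per-breath work = Vt × [½(Pplat−PEEP) + (PIP−Pplat)] = 0.325 × [0.5×13.5 + 9.0] = 0.325 × 15.75 = 5.119 L·cmH2O.
Power = 25 × 5.119 = 127.98 L·cmH2O/min.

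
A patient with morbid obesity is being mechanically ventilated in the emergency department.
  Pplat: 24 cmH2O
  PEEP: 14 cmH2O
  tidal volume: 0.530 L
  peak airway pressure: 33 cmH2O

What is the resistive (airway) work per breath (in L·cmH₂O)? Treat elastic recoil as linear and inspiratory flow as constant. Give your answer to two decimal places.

4.77

With constant inspiratory flow the resistive pressure is constant at PIP − Pplat = 33 − 24 = 9.0 cmH2O, so resistive work = 9.0 × 0.530 = 4.77 L·cmH2O.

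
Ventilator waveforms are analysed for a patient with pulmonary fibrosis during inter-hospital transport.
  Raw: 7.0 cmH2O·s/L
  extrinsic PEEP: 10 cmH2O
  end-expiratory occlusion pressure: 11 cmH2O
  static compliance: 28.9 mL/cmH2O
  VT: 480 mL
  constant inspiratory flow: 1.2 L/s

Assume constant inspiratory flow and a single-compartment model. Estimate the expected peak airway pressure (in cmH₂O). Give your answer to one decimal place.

Total PEEP = 11 cmH2O (set 10 + intrinsic 1); this is the baseline alveolar pressure.
Equation of motion (constant flow): PIP = Vt/C + R·V̇ + PEEP.
PIP = 480/28.9 + 7.0×1.2 + 11 = 16.609 + 8.4 + 11 = 36.009 cmH2O.

36.0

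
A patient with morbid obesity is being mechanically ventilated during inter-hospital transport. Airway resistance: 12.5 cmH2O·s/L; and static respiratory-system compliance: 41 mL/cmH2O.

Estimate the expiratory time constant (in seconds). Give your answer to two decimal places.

0.51

τ = R × C = 12.5 × 41 mL/cmH2O = 12.5 × 0.041 L/cmH2O = 0.5125 s.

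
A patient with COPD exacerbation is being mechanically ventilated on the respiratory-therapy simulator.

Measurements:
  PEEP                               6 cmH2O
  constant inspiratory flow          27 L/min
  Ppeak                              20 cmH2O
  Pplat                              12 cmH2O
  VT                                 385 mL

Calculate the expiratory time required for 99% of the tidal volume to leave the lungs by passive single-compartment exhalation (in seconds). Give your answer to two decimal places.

5.25

Flow: 27 L/min ÷ 60 = 0.45 L/s.
R = (PIP − Pplat)/V̇ = (20 − 12) / 0.45 = 8.0/0.45 = 17.778 cmH2O·s/L.
C = Vt/(Pplat − PEEP) = 385.0 / (12 − 6) = 385.0/6.0 = 64.167 mL/cmH2O.
τ = R × C = 17.778 × 0.06417 L/cmH2O = 1.141 s.
t = −τ·ln(1 − 0.99) = −1.141·ln(0.01) = 5.254 s.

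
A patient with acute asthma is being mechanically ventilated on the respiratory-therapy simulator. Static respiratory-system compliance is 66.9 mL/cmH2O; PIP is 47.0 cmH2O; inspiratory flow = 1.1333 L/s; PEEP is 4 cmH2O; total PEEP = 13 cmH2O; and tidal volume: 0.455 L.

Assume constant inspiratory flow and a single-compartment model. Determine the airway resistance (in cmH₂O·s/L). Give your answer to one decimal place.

Total PEEP = 13 cmH2O (set 4 + intrinsic 9); this is the baseline alveolar pressure.
Equation of motion (constant flow): PIP = Vt/C + R·V̇ + PEEP.
R·V̇ = PIP − Vt/C − PEEP = 47.0 − 455/66.9 − 13 = 47.0 − 6.801 − 13 = 27.199 cmH2O.
R = 27.199 / 1.1333 = 24.0 cmH2O·s/L.

24.0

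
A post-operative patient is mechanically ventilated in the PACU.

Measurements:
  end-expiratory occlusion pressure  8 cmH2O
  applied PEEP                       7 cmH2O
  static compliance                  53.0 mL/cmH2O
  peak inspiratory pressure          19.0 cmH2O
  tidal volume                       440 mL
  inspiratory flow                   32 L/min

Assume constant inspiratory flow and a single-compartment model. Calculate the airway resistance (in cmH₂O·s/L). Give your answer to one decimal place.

Flow: 32 L/min ÷ 60 = 0.5333 L/s.
Total PEEP = 8 cmH2O (set 7 + intrinsic 1); this is the baseline alveolar pressure.
Equation of motion (constant flow): PIP = Vt/C + R·V̇ + PEEP.
R·V̇ = PIP − Vt/C − PEEP = 19.0 − 440/53.0 − 8 = 19.0 − 8.302 − 8 = 2.698 cmH2O.
R = 2.698 / 0.5333 = 5.059 cmH2O·s/L.

5.1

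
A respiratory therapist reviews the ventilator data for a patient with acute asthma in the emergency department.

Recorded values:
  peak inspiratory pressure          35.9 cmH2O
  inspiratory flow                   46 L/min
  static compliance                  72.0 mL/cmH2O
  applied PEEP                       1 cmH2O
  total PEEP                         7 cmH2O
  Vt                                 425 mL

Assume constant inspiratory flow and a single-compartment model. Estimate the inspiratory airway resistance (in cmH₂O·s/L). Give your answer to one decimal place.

Flow: 46 L/min ÷ 60 = 0.7667 L/s.
Total PEEP = 7 cmH2O (set 1 + intrinsic 6); this is the baseline alveolar pressure.
Equation of motion (constant flow): PIP = Vt/C + R·V̇ + PEEP.
R·V̇ = PIP − Vt/C − PEEP = 35.9 − 425/72.0 − 7 = 35.9 − 5.903 − 7 = 22.997 cmH2O.
R = 22.997 / 0.7667 = 29.995 cmH2O·s/L.

30.0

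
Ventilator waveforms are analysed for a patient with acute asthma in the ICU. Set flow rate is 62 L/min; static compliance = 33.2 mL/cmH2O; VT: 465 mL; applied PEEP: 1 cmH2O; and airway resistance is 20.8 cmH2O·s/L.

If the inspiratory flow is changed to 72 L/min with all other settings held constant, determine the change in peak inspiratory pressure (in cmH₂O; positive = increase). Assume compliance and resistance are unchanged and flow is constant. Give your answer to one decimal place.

Flow: 62 L/min ÷ 60 = 1.0333 L/s.
New flow: 72 L/min ÷ 60 = 1.2 L/s.
PIP = Vt/C + R·V̇ + PEEP (constant-flow equation of motion).
Only the resistive term changes: ΔPIP = R × ΔV̇ = 20.8 × (1.2 − 1.0333) = 20.8 × 0.1667 = 3.467 cmH2O.

3.5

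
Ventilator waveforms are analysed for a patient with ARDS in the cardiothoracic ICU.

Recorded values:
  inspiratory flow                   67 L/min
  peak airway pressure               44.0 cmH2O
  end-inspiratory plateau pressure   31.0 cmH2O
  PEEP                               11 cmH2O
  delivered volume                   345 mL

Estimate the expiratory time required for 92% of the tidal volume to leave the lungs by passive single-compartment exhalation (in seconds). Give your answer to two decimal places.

Flow: 67 L/min ÷ 60 = 1.1167 L/s.
R = (PIP − Pplat)/V̇ = (44.0 − 31.0) / 1.1167 = 13.0/1.1167 = 11.641 cmH2O·s/L.
C = Vt/(Pplat − PEEP) = 345.0 / (31.0 − 11) = 345.0/20.0 = 17.25 mL/cmH2O.
τ = R × C = 11.641 × 0.01725 L/cmH2O = 0.2008 s.
t = −τ·ln(1 − 0.92) = −0.2008·ln(0.08) = 0.5072 s.

0.51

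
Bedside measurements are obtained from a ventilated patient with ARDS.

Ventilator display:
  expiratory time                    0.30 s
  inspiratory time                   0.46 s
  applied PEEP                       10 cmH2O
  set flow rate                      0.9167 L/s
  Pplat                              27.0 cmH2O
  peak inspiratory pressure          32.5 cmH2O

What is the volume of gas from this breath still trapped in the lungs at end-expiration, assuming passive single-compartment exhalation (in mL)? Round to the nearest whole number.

56

Vt = flow × Ti = 0.9167 L/s × 0.46 s × 1000 mL/L = 421.68 mL.
R = (PIP − Pplat)/V̇ = (32.5 − 27.0) / 0.9167 = 5.5/0.9167 = 6.0 cmH2O·s/L.
C = Vt/(Pplat − PEEP) = 421.68 / (27.0 − 10) = 421.68/17.0 = 24.805 mL/cmH2O.
τ = R × C = 6.0 × 0.02481 L/cmH2O = 0.1489 s.
Fraction remaining = e^(−Te/τ) = e^(−0.30/0.1489) = 0.1334.
Trapped volume = 421.68 × 0.1334 = 56.252 mL.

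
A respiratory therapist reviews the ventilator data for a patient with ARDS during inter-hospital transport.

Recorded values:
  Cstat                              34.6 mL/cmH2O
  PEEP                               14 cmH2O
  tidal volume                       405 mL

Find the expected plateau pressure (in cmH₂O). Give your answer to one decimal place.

25.7

Pplat = PEEP + Vt / Cstat = 14 + 405 / 34.6 = 14 + 11.705 = 25.705 cmH2O.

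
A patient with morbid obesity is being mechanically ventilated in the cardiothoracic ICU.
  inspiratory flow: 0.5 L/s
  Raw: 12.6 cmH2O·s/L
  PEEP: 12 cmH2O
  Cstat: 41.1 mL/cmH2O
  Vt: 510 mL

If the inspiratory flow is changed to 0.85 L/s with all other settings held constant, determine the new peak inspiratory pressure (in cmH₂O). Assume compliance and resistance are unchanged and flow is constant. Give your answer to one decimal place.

PIP = Vt/C + R·V̇ + PEEP (constant-flow equation of motion).
Only the resistive term changes: ΔPIP = R × ΔV̇ = 12.6 × (0.85 − 0.5) = 12.6 × 0.35 = 4.41 cmH2O.
Original PIP = 510/41.1 + 12.6×0.5 + 12 = 30.709 cmH2O; new PIP = 30.709 + (4.41) = 35.119 cmH2O.

35.1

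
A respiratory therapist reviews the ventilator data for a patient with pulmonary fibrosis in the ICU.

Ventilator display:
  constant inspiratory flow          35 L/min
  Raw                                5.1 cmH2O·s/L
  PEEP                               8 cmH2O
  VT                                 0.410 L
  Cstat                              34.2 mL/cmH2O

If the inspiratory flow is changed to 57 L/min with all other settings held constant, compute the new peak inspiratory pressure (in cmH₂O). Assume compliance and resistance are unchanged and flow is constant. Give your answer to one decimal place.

24.8

Flow: 35 L/min ÷ 60 = 0.5833 L/s.
New flow: 57 L/min ÷ 60 = 0.95 L/s.
PIP = Vt/C + R·V̇ + PEEP (constant-flow equation of motion).
Only the resistive term changes: ΔPIP = R × ΔV̇ = 5.1 × (0.95 − 0.5833) = 5.1 × 0.3667 = 1.87 cmH2O.
Original PIP = 410/34.2 + 5.1×0.5833 + 8 = 22.963 cmH2O; new PIP = 22.963 + (1.87) = 24.833 cmH2O.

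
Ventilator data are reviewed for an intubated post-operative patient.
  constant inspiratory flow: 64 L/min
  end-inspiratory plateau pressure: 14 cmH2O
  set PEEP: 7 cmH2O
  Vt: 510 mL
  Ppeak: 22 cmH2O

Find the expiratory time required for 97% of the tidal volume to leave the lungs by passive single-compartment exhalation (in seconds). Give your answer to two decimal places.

Flow: 64 L/min ÷ 60 = 1.0667 L/s.
R = (PIP − Pplat)/V̇ = (22 − 14) / 1.0667 = 8.0/1.0667 = 7.5 cmH2O·s/L.
C = Vt/(Pplat − PEEP) = 510.0 / (14 − 7) = 510.0/7.0 = 72.857 mL/cmH2O.
τ = R × C = 7.5 × 0.07286 L/cmH2O = 0.5465 s.
t = −τ·ln(1 − 0.97) = −0.5465·ln(0.03) = 1.916 s.

1.92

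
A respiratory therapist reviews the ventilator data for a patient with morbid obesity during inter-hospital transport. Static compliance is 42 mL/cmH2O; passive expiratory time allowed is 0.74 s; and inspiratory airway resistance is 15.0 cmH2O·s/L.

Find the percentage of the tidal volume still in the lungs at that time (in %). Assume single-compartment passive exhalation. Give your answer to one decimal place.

30.9

τ = R × C = 15.0 × 42 mL/cmH2O = 15.0 × 0.042 L/cmH2O = 0.63 s.
Passive exhalation: V(t)/V₀ = e^(−t/τ) = e^(−0.74/0.63) = 0.3089.
Fraction remaining = 0.3089 → 30.89%.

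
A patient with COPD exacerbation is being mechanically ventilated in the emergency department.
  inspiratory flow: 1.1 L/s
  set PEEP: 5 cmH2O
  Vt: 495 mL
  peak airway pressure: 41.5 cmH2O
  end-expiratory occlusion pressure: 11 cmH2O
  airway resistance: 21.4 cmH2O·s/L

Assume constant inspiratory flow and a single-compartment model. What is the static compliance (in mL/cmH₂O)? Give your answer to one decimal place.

71.1

Total PEEP = 11 cmH2O (set 5 + intrinsic 6); this is the baseline alveolar pressure.
Equation of motion (constant flow): PIP = Vt/C + R·V̇ + PEEP.
Vt/C = PIP − R·V̇ − PEEP = 41.5 − 21.4×1.1 − 11 = 41.5 − 23.54 − 11 = 6.96 cmH2O.
C = Vt / 6.96 = 495 / 6.96 = 71.121 mL/cmH2O.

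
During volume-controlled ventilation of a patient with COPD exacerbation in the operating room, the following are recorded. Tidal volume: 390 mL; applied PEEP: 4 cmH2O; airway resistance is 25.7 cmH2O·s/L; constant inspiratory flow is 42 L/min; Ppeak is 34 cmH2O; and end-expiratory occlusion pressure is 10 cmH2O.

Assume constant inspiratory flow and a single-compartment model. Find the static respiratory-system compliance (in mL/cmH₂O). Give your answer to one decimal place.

Flow: 42 L/min ÷ 60 = 0.7 L/s.
Total PEEP = 10 cmH2O (set 4 + intrinsic 6); this is the baseline alveolar pressure.
Equation of motion (constant flow): PIP = Vt/C + R·V̇ + PEEP.
Vt/C = PIP − R·V̇ − PEEP = 34 − 25.7×0.7 − 10 = 34 − 17.99 − 10 = 6.01 cmH2O.
C = Vt / 6.01 = 390 / 6.01 = 64.892 mL/cmH2O.

64.9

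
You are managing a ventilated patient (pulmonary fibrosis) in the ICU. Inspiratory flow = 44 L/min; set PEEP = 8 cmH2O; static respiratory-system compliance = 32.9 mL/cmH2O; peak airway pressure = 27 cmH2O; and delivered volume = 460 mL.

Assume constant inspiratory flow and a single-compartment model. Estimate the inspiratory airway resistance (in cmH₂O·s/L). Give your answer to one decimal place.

6.8

Flow: 44 L/min ÷ 60 = 0.7333 L/s.
Equation of motion (constant flow): PIP = Vt/C + R·V̇ + PEEP.
R·V̇ = PIP − Vt/C − PEEP = 27 − 460/32.9 − 8 = 27 − 13.982 − 8 = 5.018 cmH2O.
R = 5.018 / 0.7333 = 6.843 cmH2O·s/L.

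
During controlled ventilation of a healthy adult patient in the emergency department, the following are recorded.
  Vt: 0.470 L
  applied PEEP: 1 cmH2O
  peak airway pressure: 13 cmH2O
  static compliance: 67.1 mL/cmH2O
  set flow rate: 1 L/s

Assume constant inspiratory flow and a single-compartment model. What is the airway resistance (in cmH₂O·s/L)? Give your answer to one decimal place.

Equation of motion (constant flow): PIP = Vt/C + R·V̇ + PEEP.
R·V̇ = PIP − Vt/C − PEEP = 13 − 470/67.1 − 1 = 13 − 7.004 − 1 = 4.996 cmH2O.
R = 4.996 / 1 = 4.996 cmH2O·s/L.

5.0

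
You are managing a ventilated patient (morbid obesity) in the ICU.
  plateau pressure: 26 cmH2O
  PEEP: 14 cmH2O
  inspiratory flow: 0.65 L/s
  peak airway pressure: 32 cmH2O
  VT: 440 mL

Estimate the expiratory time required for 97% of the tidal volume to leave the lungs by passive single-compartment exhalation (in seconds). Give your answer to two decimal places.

R = (PIP − Pplat)/V̇ = (32 − 26) / 0.65 = 6.0/0.65 = 9.231 cmH2O·s/L.
C = Vt/(Pplat − PEEP) = 440.0 / (26 − 14) = 440.0/12.0 = 36.667 mL/cmH2O.
τ = R × C = 9.231 × 0.03667 L/cmH2O = 0.3385 s.
t = −τ·ln(1 − 0.97) = −0.3385·ln(0.03) = 1.187 s.

1.19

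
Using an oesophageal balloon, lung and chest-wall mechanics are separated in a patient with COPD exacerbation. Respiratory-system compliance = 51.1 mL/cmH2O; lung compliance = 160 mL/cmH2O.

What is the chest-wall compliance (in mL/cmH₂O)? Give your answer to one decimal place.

75.1

1/Ccw = 1/Crs − 1/CL.
1/Ccw = 1/51.1 − 1/160 = 0.01332.
Ccw = 75.075 mL/cmH2O.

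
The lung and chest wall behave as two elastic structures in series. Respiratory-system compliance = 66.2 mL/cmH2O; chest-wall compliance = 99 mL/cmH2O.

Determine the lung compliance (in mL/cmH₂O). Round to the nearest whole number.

200

1/CL = 1/Crs − 1/Ccw.
1/CL = 1/66.2 − 1/99 = 0.005005.
CL = 199.8 mL/cmH2O.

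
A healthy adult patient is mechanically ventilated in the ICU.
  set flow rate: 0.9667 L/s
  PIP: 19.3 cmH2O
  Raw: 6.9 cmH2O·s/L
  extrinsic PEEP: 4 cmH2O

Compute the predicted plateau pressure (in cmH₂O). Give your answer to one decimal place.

12.6

Pplat = PIP − Raw × flow = 19.3 − 6.9 × 0.9667 = 19.3 − 6.67 = 12.63 cmH2O.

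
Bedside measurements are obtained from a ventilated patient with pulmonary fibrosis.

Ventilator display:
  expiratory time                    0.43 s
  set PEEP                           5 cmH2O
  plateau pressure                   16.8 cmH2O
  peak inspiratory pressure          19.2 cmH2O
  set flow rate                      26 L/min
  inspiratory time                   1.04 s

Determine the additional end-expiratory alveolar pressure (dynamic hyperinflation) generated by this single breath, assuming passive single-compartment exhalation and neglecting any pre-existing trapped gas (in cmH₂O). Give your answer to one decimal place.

1.5

Flow: 26 L/min ÷ 60 = 0.4333 L/s.
Vt = flow × Ti = 0.4333 L/s × 1.04 s × 1000 mL/L = 450.63 mL.
R = (PIP − Pplat)/V̇ = (19.2 − 16.8) / 0.4333 = 2.4/0.4333 = 5.539 cmH2O·s/L.
C = Vt/(Pplat − PEEP) = 450.63 / (16.8 − 5) = 450.63/11.8 = 38.189 mL/cmH2O.
τ = R × C = 5.539 × 0.03819 L/cmH2O = 0.2115 s.
Fraction remaining = e^(−Te/τ) = e^(−0.43/0.2115) = 0.1309; trapped volume = 450.63 × 0.1309 = 58.987 mL.
Additional alveolar pressure from trapping ≈ V_trapped / C = 58.987 / 38.189 = 1.545 cmH2O.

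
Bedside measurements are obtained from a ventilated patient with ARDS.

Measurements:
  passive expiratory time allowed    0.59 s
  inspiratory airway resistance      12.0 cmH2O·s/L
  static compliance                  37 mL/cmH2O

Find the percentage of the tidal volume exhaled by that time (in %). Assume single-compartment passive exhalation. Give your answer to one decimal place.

τ = R × C = 12.0 × 37 mL/cmH2O = 12.0 × 0.037 L/cmH2O = 0.444 s.
Passive exhalation: V(t)/V₀ = e^(−t/τ) = e^(−0.59/0.444) = 0.2648.
Fraction exhaled = 1 − 0.2648 = 0.7352 → 73.52%.

73.5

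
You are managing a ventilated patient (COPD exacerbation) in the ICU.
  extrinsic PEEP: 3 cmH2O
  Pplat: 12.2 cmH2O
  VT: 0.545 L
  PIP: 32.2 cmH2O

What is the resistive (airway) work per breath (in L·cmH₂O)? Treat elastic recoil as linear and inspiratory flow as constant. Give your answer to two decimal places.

With constant inspiratory flow the resistive pressure is constant at PIP − Pplat = 32.2 − 12.2 = 20.0 cmH2O, so resistive work = 20.0 × 0.545 = 10.9 L·cmH2O.

10.90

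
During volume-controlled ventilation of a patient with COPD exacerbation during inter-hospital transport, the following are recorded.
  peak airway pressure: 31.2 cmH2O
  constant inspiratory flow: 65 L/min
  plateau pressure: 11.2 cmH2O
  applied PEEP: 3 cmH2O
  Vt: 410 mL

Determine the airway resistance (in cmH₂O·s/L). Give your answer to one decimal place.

18.5

Flow: 65 L/min ÷ 60 = 1.0833 L/s.
Raw = (PIP − Pplat) / flow = (31.2 − 11.2) / 1.0833 = 20.0 / 1.0833 = 18.462 cmH2O·s/L.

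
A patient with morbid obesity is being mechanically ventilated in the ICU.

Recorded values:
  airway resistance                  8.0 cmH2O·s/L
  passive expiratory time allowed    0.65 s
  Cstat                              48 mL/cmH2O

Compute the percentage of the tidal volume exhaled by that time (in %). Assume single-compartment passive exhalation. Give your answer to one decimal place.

81.6

τ = R × C = 8.0 × 48 mL/cmH2O = 8.0 × 0.048 L/cmH2O = 0.384 s.
Passive exhalation: V(t)/V₀ = e^(−t/τ) = e^(−0.65/0.384) = 0.184.
Fraction exhaled = 1 − 0.184 = 0.816 → 81.6%.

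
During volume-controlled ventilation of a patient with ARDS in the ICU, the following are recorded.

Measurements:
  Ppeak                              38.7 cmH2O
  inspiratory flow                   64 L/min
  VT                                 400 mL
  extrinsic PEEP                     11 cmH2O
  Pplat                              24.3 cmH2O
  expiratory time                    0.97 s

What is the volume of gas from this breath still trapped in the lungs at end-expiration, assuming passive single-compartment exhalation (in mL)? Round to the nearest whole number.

37

Flow: 64 L/min ÷ 60 = 1.0667 L/s.
R = (PIP − Pplat)/V̇ = (38.7 − 24.3) / 1.0667 = 14.4/1.0667 = 13.5 cmH2O·s/L.
C = Vt/(Pplat − PEEP) = 400.0 / (24.3 − 11) = 400.0/13.3 = 30.075 mL/cmH2O.
τ = R × C = 13.5 × 0.03008 L/cmH2O = 0.4061 s.
Fraction remaining = e^(−Te/τ) = e^(−0.97/0.4061) = 0.09176.
Trapped volume = 400.0 × 0.09176 = 36.704 mL.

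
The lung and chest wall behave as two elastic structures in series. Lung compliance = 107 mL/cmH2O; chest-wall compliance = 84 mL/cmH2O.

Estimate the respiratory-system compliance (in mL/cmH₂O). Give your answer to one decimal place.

47.1

Lung and chest wall are elastances in series: 1/Crs = 1/CL + 1/Ccw.
1/Crs = 1/107 + 1/84 = 0.02125.
Crs = 47.059 mL/cmH2O.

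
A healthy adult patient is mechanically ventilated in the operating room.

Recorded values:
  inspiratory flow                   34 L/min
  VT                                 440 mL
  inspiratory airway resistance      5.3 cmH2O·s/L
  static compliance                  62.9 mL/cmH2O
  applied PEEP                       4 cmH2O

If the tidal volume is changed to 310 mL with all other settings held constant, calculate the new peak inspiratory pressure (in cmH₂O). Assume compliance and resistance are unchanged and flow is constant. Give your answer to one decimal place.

Flow: 34 L/min ÷ 60 = 0.5667 L/s.
PIP = Vt/C + R·V̇ + PEEP (constant-flow equation of motion).
Only the elastic term changes: ΔPIP = ΔVt / C = (310 − 440) / 62.9 = -2.067 cmH2O.
Original PIP = 440/62.9 + 5.3×0.5667 + 4 = 13.999 cmH2O; new PIP = 13.999 + (-2.067) = 11.932 cmH2O.

11.9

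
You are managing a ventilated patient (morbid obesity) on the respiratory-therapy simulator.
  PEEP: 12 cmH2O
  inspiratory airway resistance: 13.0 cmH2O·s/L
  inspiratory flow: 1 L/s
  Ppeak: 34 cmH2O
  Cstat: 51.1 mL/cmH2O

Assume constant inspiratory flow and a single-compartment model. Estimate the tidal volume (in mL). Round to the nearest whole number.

460

Equation of motion (constant flow): PIP = Vt/C + R·V̇ + PEEP.
Vt/C = PIP − R·V̇ − PEEP = 34 − 13.0 − 12 = 9.0 cmH2O.
Vt = C × 9.0 = 51.1 × 9.0 = 459.9 mL.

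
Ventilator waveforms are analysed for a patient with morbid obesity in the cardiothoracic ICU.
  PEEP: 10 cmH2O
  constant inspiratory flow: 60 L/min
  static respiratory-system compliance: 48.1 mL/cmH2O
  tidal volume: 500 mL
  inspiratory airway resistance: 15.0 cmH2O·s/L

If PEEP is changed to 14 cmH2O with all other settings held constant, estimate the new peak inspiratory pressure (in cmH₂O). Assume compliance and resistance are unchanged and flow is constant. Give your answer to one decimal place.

Flow: 60 L/min ÷ 60 = 1 L/s.
PIP = Vt/C + R·V̇ + PEEP (constant-flow equation of motion).
Only the baseline term changes: ΔPIP = ΔPEEP = 14 − 10 = 4.0 cmH2O.
Original PIP = 500/48.1 + 15.0×1 + 10 = 35.395 cmH2O; new PIP = 35.395 + (4.0) = 39.395 cmH2O.

39.4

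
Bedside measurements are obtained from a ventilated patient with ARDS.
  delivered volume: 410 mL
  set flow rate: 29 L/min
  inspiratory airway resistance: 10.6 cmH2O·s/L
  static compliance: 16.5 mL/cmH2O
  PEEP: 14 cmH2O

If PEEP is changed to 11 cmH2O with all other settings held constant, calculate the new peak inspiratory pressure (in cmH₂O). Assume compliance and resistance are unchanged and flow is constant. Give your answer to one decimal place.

Flow: 29 L/min ÷ 60 = 0.4833 L/s.
PIP = Vt/C + R·V̇ + PEEP (constant-flow equation of motion).
Only the baseline term changes: ΔPIP = ΔPEEP = 11 − 14 = -3.0 cmH2O.
Original PIP = 410/16.5 + 10.6×0.4833 + 14 = 43.971 cmH2O; new PIP = 43.971 + (-3.0) = 40.971 cmH2O.

41.0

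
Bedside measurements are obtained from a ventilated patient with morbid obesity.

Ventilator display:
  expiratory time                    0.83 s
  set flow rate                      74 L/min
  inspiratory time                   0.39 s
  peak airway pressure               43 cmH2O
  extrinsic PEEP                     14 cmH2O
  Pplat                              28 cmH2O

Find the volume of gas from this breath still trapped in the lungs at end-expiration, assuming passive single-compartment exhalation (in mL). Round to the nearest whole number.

66

Flow: 74 L/min ÷ 60 = 1.2333 L/s.
Vt = flow × Ti = 1.2333 L/s × 0.39 s × 1000 mL/L = 480.99 mL.
R = (PIP − Pplat)/V̇ = (43 − 28) / 1.2333 = 15.0/1.2333 = 12.162 cmH2O·s/L.
C = Vt/(Pplat − PEEP) = 480.99 / (28 − 14) = 480.99/14.0 = 34.356 mL/cmH2O.
τ = R × C = 12.162 × 0.03436 L/cmH2O = 0.4179 s.
Fraction remaining = e^(−Te/τ) = e^(−0.83/0.4179) = 0.1372.
Trapped volume = 480.99 × 0.1372 = 65.992 mL.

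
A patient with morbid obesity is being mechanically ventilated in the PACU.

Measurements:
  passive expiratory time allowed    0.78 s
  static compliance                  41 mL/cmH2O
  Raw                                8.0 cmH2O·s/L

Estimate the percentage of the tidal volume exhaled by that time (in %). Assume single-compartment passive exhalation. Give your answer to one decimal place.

90.7

τ = R × C = 8.0 × 41 mL/cmH2O = 8.0 × 0.041 L/cmH2O = 0.328 s.
Passive exhalation: V(t)/V₀ = e^(−t/τ) = e^(−0.78/0.328) = 0.09273.
Fraction exhaled = 1 − 0.09273 = 0.9073 → 90.73%.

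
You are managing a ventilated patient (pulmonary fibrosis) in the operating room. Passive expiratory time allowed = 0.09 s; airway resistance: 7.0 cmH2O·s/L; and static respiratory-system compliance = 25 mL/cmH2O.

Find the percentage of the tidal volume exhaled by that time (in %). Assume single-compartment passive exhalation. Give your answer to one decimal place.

40.2

τ = R × C = 7.0 × 25 mL/cmH2O = 7.0 × 0.025 L/cmH2O = 0.175 s.
Passive exhalation: V(t)/V₀ = e^(−t/τ) = e^(−0.09/0.175) = 0.5979.
Fraction exhaled = 1 − 0.5979 = 0.4021 → 40.21%.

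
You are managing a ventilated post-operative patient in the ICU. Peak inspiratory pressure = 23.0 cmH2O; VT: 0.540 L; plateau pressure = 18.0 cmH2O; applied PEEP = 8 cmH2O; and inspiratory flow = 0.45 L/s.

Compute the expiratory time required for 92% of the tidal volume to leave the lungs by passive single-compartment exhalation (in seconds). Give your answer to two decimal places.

R = (PIP − Pplat)/V̇ = (23.0 − 18.0) / 0.45 = 5.0/0.45 = 11.111 cmH2O·s/L.
C = Vt/(Pplat − PEEP) = 540.0 / (18.0 − 8) = 540.0/10.0 = 54.0 mL/cmH2O.
τ = R × C = 11.111 × 0.054 L/cmH2O = 0.6 s.
t = −τ·ln(1 − 0.92) = −0.6·ln(0.08) = 1.515 s.

1.52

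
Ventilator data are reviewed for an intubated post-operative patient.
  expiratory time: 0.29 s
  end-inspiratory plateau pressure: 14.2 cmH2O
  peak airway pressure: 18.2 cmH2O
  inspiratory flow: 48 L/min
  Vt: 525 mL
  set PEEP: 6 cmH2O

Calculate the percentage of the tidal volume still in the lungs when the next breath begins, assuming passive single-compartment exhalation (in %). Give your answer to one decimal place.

Flow: 48 L/min ÷ 60 = 0.8 L/s.
R = (PIP − Pplat)/V̇ = (18.2 − 14.2) / 0.8 = 4.0/0.8 = 5.0 cmH2O·s/L.
C = Vt/(Pplat − PEEP) = 525.0 / (14.2 − 6) = 525.0/8.2 = 64.024 mL/cmH2O.
τ = R × C = 5.0 × 0.06402 L/cmH2O = 0.3201 s.
Fraction remaining at end-expiration = e^(−Te/τ) = e^(−0.29/0.3201) = 0.4042 → 40.42%.

40.4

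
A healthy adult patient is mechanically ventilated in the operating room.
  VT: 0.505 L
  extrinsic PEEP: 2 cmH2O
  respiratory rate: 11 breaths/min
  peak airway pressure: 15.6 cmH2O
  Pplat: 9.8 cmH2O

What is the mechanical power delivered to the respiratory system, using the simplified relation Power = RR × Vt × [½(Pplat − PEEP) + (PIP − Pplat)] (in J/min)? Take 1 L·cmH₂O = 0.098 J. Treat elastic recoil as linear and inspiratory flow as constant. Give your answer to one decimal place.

Per-breath work = Vt × [½(Pplat−PEEP) + (PIP−Pplat)] = 0.505 × [0.5×7.8 + 5.8] = 0.505 × 9.7 = 4.899 L·cmH2O.
Power = 11 × 4.899 = 53.889 L·cmH2O/min.
× 0.098 J/(L·cmH2O) → 5.281 J/min.

5.3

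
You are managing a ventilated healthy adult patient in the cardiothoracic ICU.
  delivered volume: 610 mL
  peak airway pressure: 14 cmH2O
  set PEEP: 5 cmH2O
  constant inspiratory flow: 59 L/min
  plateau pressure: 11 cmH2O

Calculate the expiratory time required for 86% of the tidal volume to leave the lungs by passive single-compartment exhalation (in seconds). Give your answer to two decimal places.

Flow: 59 L/min ÷ 60 = 0.9833 L/s.
R = (PIP − Pplat)/V̇ = (14 − 11) / 0.9833 = 3.0/0.9833 = 3.051 cmH2O·s/L.
C = Vt/(Pplat − PEEP) = 610.0 / (11 − 5) = 610.0/6.0 = 101.67 mL/cmH2O.
τ = R × C = 3.051 × 0.1017 L/cmH2O = 0.3103 s.
t = −τ·ln(1 − 0.86) = −0.3103·ln(0.14) = 0.6101 s.

0.61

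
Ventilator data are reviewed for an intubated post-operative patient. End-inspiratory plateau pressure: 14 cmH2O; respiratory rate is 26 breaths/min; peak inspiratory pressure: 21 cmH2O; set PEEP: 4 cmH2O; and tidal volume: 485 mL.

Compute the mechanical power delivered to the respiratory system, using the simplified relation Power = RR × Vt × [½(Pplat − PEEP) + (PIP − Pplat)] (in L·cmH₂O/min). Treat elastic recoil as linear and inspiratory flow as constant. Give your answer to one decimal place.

151.3

Per-breath work = Vt × [½(Pplat−PEEP) + (PIP−Pplat)] = 0.485 × [0.5×10.0 + 7.0] = 0.485 × 12.0 = 5.82 L·cmH2O.
Power = 26 × 5.82 = 151.32 L·cmH2O/min.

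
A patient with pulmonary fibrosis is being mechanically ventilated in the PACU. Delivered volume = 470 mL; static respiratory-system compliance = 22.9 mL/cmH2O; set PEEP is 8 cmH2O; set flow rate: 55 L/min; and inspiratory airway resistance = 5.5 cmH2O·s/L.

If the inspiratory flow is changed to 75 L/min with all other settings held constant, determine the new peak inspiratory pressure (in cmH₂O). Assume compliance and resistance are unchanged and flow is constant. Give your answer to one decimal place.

Flow: 55 L/min ÷ 60 = 0.9167 L/s.
New flow: 75 L/min ÷ 60 = 1.25 L/s.
PIP = Vt/C + R·V̇ + PEEP (constant-flow equation of motion).
Only the resistive term changes: ΔPIP = R × ΔV̇ = 5.5 × (1.25 − 0.9167) = 5.5 × 0.3333 = 1.833 cmH2O.
Original PIP = 470/22.9 + 5.5×0.9167 + 8 = 33.566 cmH2O; new PIP = 33.566 + (1.833) = 35.399 cmH2O.

35.4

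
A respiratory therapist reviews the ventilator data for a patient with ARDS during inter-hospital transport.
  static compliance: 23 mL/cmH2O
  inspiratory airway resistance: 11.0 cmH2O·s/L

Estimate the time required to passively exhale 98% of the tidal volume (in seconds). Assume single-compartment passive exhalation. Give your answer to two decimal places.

0.99

τ = R × C = 11.0 × 23 mL/cmH2O = 11.0 × 0.023 L/cmH2O = 0.253 s.
Exhaled fraction f = 1 − e^(−t/τ) → t = −τ·ln(1 − f) = −0.253·ln(0.02) = 0.9897 s.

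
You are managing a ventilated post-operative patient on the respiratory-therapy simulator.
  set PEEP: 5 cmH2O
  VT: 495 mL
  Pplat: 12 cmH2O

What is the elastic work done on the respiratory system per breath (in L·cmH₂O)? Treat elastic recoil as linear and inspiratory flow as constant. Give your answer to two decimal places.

1.73

Elastic work ≈ ½ × (Pplat − PEEP) × Vt = 0.5 × (12 − 5) × 0.495 L = 0.5 × 7.0 × 0.495 = 1.733 L·cmH2O.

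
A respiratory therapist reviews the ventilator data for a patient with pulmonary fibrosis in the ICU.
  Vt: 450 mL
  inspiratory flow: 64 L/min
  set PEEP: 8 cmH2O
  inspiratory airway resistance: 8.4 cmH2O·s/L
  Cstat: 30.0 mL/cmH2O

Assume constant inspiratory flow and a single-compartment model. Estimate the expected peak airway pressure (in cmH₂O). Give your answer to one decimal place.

32.0

Flow: 64 L/min ÷ 60 = 1.0667 L/s.
Equation of motion (constant flow): PIP = Vt/C + R·V̇ + PEEP.
PIP = 450/30.0 + 8.4×1.0667 + 8 = 15.0 + 8.96 + 8 = 31.96 cmH2O.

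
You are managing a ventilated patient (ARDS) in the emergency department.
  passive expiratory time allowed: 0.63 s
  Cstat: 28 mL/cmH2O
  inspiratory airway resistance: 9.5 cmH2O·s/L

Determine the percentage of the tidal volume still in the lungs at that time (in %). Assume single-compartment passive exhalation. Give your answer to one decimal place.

τ = R × C = 9.5 × 28 mL/cmH2O = 9.5 × 0.028 L/cmH2O = 0.266 s.
Passive exhalation: V(t)/V₀ = e^(−t/τ) = e^(−0.63/0.266) = 0.09363.
Fraction remaining = 0.09363 → 9.363%.

9.4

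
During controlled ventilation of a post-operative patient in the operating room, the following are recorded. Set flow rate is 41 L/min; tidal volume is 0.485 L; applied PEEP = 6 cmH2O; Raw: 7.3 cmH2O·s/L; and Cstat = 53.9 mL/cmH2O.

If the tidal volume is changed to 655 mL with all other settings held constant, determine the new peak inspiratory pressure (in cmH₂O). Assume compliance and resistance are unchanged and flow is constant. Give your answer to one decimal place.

23.1

Flow: 41 L/min ÷ 60 = 0.6833 L/s.
PIP = Vt/C + R·V̇ + PEEP (constant-flow equation of motion).
Only the elastic term changes: ΔPIP = ΔVt / C = (655 − 485) / 53.9 = 3.154 cmH2O.
Original PIP = 485/53.9 + 7.3×0.6833 + 6 = 19.986 cmH2O; new PIP = 19.986 + (3.154) = 23.14 cmH2O.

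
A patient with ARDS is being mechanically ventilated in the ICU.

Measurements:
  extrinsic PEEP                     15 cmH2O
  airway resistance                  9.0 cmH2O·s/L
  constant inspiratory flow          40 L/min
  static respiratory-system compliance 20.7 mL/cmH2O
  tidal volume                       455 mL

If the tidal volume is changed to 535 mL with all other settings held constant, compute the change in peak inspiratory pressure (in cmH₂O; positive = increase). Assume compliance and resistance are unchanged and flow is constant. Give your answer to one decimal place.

3.9

PIP = Vt/C + R·V̇ + PEEP (constant-flow equation of motion).
Only the elastic term changes: ΔPIP = ΔVt / C = (535 − 455) / 20.7 = 3.865 cmH2O.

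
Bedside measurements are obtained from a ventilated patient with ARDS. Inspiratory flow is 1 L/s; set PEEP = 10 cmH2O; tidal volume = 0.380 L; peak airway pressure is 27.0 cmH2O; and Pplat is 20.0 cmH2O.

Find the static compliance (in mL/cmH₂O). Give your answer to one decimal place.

38.0

Cstat = Vt / (Pplat − PEEP) = 380 / (20.0 − 10) = 380 / 10.0 = 38.0 mL/cmH2O.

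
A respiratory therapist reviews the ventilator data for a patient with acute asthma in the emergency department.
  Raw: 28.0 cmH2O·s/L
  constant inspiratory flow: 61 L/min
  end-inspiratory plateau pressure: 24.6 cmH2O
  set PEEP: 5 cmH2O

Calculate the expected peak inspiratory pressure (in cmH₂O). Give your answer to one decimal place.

53.1

Flow: 61 L/min ÷ 60 = 1.0167 L/s.
PIP = Pplat + Raw × flow = 24.6 + 28.0 × 1.0167 = 24.6 + 28.468 = 53.068 cmH2O.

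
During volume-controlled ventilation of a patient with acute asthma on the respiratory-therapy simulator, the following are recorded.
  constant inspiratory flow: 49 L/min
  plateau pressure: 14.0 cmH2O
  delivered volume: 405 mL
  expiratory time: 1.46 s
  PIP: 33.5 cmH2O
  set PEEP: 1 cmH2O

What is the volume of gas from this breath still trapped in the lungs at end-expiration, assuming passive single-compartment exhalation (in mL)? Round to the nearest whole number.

57

Flow: 49 L/min ÷ 60 = 0.8167 L/s.
R = (PIP − Pplat)/V̇ = (33.5 − 14.0) / 0.8167 = 19.5/0.8167 = 23.877 cmH2O·s/L.
C = Vt/(Pplat − PEEP) = 405.0 / (14.0 − 1) = 405.0/13.0 = 31.154 mL/cmH2O.
τ = R × C = 23.877 × 0.03115 L/cmH2O = 0.7438 s.
Fraction remaining = e^(−Te/τ) = e^(−1.46/0.7438) = 0.1405.
Trapped volume = 405.0 × 0.1405 = 56.903 mL.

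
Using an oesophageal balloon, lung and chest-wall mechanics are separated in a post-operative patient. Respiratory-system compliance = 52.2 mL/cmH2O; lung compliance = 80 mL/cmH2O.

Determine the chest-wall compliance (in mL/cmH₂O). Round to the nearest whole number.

150

1/Ccw = 1/Crs − 1/CL.
1/Ccw = 1/52.2 − 1/80 = 0.006657.
Ccw = 150.22 mL/cmH2O.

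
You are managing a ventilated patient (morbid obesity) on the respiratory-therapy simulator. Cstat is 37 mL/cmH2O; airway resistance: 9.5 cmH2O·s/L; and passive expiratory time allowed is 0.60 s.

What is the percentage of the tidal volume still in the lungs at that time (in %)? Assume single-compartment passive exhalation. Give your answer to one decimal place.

τ = R × C = 9.5 × 37 mL/cmH2O = 9.5 × 0.037 L/cmH2O = 0.3515 s.
Passive exhalation: V(t)/V₀ = e^(−t/τ) = e^(−0.60/0.3515) = 0.1814.
Fraction remaining = 0.1814 → 18.14%.

18.1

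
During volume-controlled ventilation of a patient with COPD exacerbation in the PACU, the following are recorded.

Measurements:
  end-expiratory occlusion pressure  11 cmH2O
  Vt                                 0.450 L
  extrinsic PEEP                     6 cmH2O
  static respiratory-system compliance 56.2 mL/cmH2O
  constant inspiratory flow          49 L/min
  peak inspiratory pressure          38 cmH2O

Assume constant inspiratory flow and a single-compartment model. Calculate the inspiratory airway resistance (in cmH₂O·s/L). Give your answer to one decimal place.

Flow: 49 L/min ÷ 60 = 0.8167 L/s.
Total PEEP = 11 cmH2O (set 6 + intrinsic 5); this is the baseline alveolar pressure.
Equation of motion (constant flow): PIP = Vt/C + R·V̇ + PEEP.
R·V̇ = PIP − Vt/C − PEEP = 38 − 450/56.2 − 11 = 38 − 8.007 − 11 = 18.993 cmH2O.
R = 18.993 / 0.8167 = 23.256 cmH2O·s/L.

23.3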